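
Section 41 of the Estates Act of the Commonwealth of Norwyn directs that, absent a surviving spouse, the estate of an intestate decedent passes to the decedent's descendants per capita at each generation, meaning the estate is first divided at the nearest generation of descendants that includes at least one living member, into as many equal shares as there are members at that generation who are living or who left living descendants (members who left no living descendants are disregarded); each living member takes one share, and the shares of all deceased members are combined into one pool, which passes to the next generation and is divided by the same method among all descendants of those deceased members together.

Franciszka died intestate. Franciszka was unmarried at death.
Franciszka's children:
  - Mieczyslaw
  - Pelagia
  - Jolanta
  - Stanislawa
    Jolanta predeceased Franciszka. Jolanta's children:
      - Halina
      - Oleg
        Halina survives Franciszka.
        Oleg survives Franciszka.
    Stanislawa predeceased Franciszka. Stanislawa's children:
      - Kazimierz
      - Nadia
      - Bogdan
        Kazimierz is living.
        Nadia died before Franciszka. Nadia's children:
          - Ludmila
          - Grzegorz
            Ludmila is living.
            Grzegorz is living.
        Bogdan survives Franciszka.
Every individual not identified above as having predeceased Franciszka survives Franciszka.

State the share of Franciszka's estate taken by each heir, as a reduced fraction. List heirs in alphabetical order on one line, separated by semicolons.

Bogdan 1/10; Grzegorz 1/20; Halina 1/10; Kazimierz 1/10; Ludmila 1/20; Mieczyslaw 1/4; Oleg 1/10; Pelagia 1/4

There is no surviving spouse, so the entire estate passes to Franciszka's descendants per capita at each generation.
At generation 1 (Mieczyslaw, Pelagia, Jolanta, Stanislawa) there are 4 shares of (1)/4 = 1/4 each.
Living: Mieczyslaw and Pelagia — each takes 1/4.
Deceased: Jolanta and Stanislawa. Their combined 1/2 is pooled and carried to generation 2.
At generation 2 (Halina, Oleg, Kazimierz, Nadia, Bogdan) there are 5 shares of (1/2)/5 = 1/10 each.
Living: Halina, Oleg, Kazimierz, and Bogdan — each takes 1/10.
Deceased: Nadia. That 1/10 share is carried to generation 3.
At generation 3 (Ludmila, Grzegorz) there are 2 shares of (1/10)/2 = 1/20 each.
Living: Ludmila and Grzegorz — each takes 1/20.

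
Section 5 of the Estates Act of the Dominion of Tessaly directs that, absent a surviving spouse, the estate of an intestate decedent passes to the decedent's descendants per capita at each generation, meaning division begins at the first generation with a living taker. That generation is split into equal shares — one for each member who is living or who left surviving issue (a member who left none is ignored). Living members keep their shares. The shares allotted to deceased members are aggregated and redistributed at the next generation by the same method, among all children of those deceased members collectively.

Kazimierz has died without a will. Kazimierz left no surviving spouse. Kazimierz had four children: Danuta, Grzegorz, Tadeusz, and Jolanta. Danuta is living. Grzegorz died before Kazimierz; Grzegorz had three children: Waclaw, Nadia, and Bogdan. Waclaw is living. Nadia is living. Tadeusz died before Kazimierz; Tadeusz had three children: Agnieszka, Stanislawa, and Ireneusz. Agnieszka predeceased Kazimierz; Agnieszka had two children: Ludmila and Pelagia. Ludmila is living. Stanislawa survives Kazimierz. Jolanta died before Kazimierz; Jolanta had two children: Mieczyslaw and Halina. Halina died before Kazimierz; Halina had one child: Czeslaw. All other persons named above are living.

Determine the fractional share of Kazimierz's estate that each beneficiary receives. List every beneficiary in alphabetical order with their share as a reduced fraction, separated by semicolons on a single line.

Bogdan 3/32; Czeslaw 1/16; Danuta 1/4; Ireneusz 3/32; Ludmila 1/16; Mieczyslaw 3/32; Nadia 3/32; Pelagia 1/16; Stanislawa 3/32; Waclaw 3/32

There is no surviving spouse, so the entire estate passes to Kazimierz's descendants per capita at each generation.
At generation 1 (Danuta, Grzegorz, Tadeusz, Jolanta) there are 4 shares of (1)/4 = 1/4 each.
Living: Danuta — each takes 1/4.
Deceased: Grzegorz, Tadeusz, and Jolanta. Their combined 3/4 is pooled and carried to generation 2.
At generation 2 (Waclaw, Nadia, Bogdan, Agnieszka, Stanislawa, Ireneusz, Mieczyslaw, Halina) there are 8 shares of (3/4)/8 = 3/32 each.
Living: Waclaw, Nadia, Bogdan, Stanislawa, Ireneusz, and Mieczyslaw — each takes 3/32.
Deceased: Agnieszka and Halina. Their combined 3/16 is pooled and carried to generation 3.
At generation 3 (Ludmila, Pelagia, Czeslaw) there are 3 shares of (3/16)/3 = 1/16 each.
Living: Ludmila, Pelagia, and Czeslaw — each takes 1/16.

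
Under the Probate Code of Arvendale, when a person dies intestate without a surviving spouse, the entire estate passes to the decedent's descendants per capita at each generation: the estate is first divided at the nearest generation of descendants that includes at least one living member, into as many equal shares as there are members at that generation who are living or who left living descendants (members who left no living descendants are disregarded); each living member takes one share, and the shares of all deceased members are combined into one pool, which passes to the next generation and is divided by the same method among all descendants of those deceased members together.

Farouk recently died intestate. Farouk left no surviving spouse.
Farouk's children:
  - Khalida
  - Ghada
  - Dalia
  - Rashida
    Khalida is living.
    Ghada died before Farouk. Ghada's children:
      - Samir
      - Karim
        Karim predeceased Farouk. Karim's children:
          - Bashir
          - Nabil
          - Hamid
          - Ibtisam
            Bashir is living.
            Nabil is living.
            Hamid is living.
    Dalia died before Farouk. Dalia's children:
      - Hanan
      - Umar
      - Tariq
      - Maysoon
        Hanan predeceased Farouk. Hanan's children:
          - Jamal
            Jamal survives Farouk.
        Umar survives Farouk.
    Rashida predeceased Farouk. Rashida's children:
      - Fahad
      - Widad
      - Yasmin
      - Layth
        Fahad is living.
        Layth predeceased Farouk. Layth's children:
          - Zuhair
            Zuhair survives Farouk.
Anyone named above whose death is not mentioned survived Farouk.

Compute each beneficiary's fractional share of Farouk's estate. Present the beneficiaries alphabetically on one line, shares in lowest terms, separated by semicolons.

Bashir 3/80; Fahad 3/40; Hamid 3/80; Ibtisam 3/80; Jamal 3/80; Khalida 1/4; Maysoon 3/40; Nabil 3/80; Samir 3/40; Tariq 3/40; Umar 3/40; Widad 3/40; Yasmin 3/40; Zuhair 3/80

There is no surviving spouse, so the entire estate passes to Farouk's descendants per capita at each generation.
At generation 1 (Khalida, Ghada, Dalia, Rashida) there are 4 shares of (1)/4 = 1/4 each.
Living: Khalida — each takes 1/4.
Deceased: Ghada, Dalia, and Rashida. Their combined 3/4 is pooled and carried to generation 2.
At generation 2 (Samir, Karim, Hanan, Umar, Tariq, Maysoon, Fahad, Widad, Yasmin, Layth) there are 10 shares of (3/4)/10 = 3/40 each.
Living: Samir, Umar, Tariq, Maysoon, Fahad, Widad, and Yasmin — each takes 3/40.
Deceased: Karim, Hanan, and Layth. Their combined 9/40 is pooled and carried to generation 3.
At generation 3 (Bashir, Nabil, Hamid, Ibtisam, Jamal, Zuhair) there are 6 shares of (9/40)/6 = 3/80 each.
Living: Bashir, Nabil, Hamid, Ibtisam, Jamal, and Zuhair — each takes 3/80.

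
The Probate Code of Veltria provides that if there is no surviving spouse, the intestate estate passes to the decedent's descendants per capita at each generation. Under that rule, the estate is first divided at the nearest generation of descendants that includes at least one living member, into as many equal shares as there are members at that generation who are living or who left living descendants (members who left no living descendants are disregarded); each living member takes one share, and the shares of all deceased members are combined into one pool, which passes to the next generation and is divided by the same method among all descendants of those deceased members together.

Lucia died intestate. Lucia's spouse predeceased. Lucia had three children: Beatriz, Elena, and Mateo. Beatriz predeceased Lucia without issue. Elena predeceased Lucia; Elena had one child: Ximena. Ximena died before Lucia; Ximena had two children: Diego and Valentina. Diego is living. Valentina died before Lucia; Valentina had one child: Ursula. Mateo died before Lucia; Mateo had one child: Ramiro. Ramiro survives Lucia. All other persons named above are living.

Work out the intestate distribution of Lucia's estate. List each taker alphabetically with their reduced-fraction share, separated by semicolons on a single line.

Diego 1/4; Ramiro 1/2; Ursula 1/4

There is no surviving spouse, so the entire estate passes to Lucia's descendants per capita at each generation.
No one at generation 1 (Elena, Mateo) is living; moving to the next generation.
At generation 2 (Ximena, Ramiro) there are 2 shares of (1)/2 = 1/2 each.
Living: Ramiro — each takes 1/2.
Deceased: Ximena. That 1/2 share is carried to generation 3.
At generation 3 (Diego, Valentina) there are 2 shares of (1/2)/2 = 1/4 each.
Living: Diego — each takes 1/4.
Deceased: Valentina. That 1/4 share is carried to generation 4.
At generation 4 (Ursula) there are 1 shares of (1/4)/1 = 1/4 each.
Living: Ursula — each takes 1/4.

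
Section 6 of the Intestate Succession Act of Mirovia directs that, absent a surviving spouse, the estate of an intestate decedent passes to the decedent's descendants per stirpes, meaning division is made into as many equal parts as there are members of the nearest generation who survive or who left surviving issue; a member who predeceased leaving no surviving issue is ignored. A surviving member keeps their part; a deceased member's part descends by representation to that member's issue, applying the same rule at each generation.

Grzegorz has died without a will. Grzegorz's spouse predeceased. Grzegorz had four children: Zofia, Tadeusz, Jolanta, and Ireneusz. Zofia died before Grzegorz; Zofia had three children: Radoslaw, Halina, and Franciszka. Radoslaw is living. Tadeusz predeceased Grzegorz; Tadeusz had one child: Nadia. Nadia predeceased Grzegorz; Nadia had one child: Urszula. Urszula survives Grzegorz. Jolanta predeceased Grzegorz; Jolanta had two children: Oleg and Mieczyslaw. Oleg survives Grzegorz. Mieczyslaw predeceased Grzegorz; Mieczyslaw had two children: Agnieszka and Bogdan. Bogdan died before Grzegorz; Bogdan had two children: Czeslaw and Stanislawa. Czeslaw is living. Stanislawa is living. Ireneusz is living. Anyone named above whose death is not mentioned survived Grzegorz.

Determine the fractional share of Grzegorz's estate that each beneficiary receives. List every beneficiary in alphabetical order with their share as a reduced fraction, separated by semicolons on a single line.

There is no surviving spouse, so the entire estate passes to Grzegorz's descendants per stirpes.
The estate is divided into 4 equal shares of 1/4 among Zofia, Tadeusz, Jolanta, Ireneusz.
Zofia predeceased; the 1/4 allotted to Zofia's branch passes to Zofia's issue by representation.
The 1/4 is divided into 3 equal shares of 1/12 among Radoslaw, Halina, Franciszka.
Radoslaw is living and takes 1/12.
Halina is living and takes 1/12.
Franciszka is living and takes 1/12.
Tadeusz predeceased; the 1/4 allotted to Tadeusz's branch passes to Tadeusz's issue by representation.
Nadia's line is the sole branch at this level, so the full 1/4 passes to Nadia's issue by representation.
Urszula is the sole taker at this level and receives the full 1/4.
Jolanta predeceased; the 1/4 allotted to Jolanta's branch passes to Jolanta's issue by representation.
The 1/4 is divided into 2 equal shares of 1/8 among Oleg, Mieczyslaw.
Oleg is living and takes 1/8.
Mieczyslaw predeceased; the 1/8 allotted to Mieczyslaw's branch passes to Mieczyslaw's issue by representation.
The 1/8 is divided into 2 equal shares of 1/16 among Agnieszka, Bogdan.
Agnieszka is living and takes 1/16.
Bogdan predeceased; the 1/16 allotted to Bogdan's branch passes to Bogdan's issue by representation.
The 1/16 is divided into 2 equal shares of 1/32 among Czeslaw, Stanislawa.
Czeslaw is living and takes 1/32.
Stanislawa is living and takes 1/32.
Ireneusz is living and takes 1/4.

Agnieszka 1/16; Czeslaw 1/32; Franciszka 1/12; Halina 1/12; Ireneusz 1/4; Oleg 1/8; Radoslaw 1/12; Stanislawa 1/32; Urszula 1/4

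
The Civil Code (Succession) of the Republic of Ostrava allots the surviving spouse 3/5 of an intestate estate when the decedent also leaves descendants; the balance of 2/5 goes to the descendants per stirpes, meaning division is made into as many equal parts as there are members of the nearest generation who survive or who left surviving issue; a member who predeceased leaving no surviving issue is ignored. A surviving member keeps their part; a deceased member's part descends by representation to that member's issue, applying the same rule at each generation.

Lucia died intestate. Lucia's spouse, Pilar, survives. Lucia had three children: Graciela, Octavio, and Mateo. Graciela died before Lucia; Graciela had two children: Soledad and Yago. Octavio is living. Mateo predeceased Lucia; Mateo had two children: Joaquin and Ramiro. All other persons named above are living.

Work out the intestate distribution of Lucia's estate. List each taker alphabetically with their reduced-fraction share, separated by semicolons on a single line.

Pilar, as surviving spouse, takes 3/5.
The remaining 2/5 passes to Lucia's descendants per stirpes.
The 2/5 is divided into 3 equal shares of 2/15 among Graciela, Octavio, Mateo.
Graciela predeceased; the 2/15 allotted to Graciela's branch passes to Graciela's issue by representation.
The 2/15 is divided into 2 equal shares of 1/15 among Soledad, Yago.
Soledad is living and takes 1/15.
Yago is living and takes 1/15.
Octavio is living and takes 2/15.
Mateo predeceased; the 2/15 allotted to Mateo's branch passes to Mateo's issue by representation.
The 2/15 is divided into 2 equal shares of 1/15 among Joaquin, Ramiro.
Joaquin is living and takes 1/15.
Ramiro is living and takes 1/15.

Joaquin 1/15; Octavio 2/15; Pilar 3/5; Ramiro 1/15; Soledad 1/15; Yago 1/15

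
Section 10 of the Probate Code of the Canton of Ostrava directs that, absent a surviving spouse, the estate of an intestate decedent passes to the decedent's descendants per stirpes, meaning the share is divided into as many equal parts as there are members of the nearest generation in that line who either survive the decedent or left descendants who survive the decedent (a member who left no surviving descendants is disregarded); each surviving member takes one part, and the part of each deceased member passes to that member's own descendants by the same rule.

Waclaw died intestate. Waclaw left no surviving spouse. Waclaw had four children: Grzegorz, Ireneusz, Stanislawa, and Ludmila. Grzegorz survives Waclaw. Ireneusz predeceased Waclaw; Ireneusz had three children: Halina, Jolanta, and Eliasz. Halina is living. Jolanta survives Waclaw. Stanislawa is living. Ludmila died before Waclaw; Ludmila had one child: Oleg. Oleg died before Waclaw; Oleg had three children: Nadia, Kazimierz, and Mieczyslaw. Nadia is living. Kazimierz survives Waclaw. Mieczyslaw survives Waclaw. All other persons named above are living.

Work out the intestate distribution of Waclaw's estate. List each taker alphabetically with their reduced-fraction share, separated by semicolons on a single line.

There is no surviving spouse, so the entire estate passes to Waclaw's descendants per stirpes.
The estate is divided into 4 equal shares of 1/4 among Grzegorz, Ireneusz, Stanislawa, Ludmila.
Grzegorz is living and takes 1/4.
Ireneusz predeceased; the 1/4 allotted to Ireneusz's branch passes to Ireneusz's issue by representation.
The 1/4 is divided into 3 equal shares of 1/12 among Halina, Jolanta, Eliasz.
Halina is living and takes 1/12.
Jolanta is living and takes 1/12.
Eliasz is living and takes 1/12.
Stanislawa is living and takes 1/4.
Ludmila predeceased; the 1/4 allotted to Ludmila's branch passes to Ludmila's issue by representation.
Oleg's line is the sole branch at this level, so the full 1/4 passes to Oleg's issue by representation.
The 1/4 is divided into 3 equal shares of 1/12 among Nadia, Kazimierz, Mieczyslaw.
Nadia is living and takes 1/12.
Kazimierz is living and takes 1/12.
Mieczyslaw is living and takes 1/12.

Eliasz 1/12; Grzegorz 1/4; Halina 1/12; Jolanta 1/12; Kazimierz 1/12; Mieczyslaw 1/12; Nadia 1/12; Stanislawa 1/4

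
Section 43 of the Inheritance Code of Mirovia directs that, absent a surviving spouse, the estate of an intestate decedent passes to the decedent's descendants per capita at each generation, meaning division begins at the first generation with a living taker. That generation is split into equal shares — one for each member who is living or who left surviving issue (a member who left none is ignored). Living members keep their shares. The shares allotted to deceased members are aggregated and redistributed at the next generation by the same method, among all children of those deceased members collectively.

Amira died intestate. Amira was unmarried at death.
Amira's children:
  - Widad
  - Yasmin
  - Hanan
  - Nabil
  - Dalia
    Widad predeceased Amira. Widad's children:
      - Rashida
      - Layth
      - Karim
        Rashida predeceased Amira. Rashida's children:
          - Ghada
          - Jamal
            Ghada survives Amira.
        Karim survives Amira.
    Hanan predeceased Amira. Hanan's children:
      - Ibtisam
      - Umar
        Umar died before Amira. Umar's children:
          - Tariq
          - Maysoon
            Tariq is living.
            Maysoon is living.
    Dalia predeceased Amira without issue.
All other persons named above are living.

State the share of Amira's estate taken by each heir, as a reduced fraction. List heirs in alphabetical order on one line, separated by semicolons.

Ghada 1/20; Ibtisam 1/10; Jamal 1/20; Karim 1/10; Layth 1/10; Maysoon 1/20; Nabil 1/4; Tariq 1/20; Yasmin 1/4

There is no surviving spouse, so the entire estate passes to Amira's descendants per capita at each generation.
At generation 1 (Widad, Yasmin, Hanan, Nabil) there are 4 shares of (1)/4 = 1/4 each.
Living: Yasmin and Nabil — each takes 1/4.
Deceased: Widad and Hanan. Their combined 1/2 is pooled and carried to generation 2.
At generation 2 (Rashida, Layth, Karim, Ibtisam, Umar) there are 5 shares of (1/2)/5 = 1/10 each.
Living: Layth, Karim, and Ibtisam — each takes 1/10.
Deceased: Rashida and Umar. Their combined 1/5 is pooled and carried to generation 3.
At generation 3 (Ghada, Jamal, Tariq, Maysoon) there are 4 shares of (1/5)/4 = 1/20 each.
Living: Ghada, Jamal, Tariq, and Maysoon — each takes 1/20.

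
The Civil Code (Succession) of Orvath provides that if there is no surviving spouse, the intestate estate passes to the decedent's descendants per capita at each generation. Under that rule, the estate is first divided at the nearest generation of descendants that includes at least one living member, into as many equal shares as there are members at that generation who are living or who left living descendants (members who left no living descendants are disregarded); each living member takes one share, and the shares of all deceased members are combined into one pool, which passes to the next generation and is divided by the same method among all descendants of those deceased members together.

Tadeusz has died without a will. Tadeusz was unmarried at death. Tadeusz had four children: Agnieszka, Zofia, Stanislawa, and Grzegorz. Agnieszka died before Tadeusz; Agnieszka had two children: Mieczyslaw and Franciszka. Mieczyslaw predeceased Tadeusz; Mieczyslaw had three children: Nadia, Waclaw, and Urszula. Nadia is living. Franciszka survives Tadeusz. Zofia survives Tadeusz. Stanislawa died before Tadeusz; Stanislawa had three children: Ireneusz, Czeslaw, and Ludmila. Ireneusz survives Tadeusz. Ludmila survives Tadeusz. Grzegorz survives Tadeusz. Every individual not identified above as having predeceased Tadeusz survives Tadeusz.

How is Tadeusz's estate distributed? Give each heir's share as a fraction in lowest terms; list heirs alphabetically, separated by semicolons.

Czeslaw 1/10; Franciszka 1/10; Grzegorz 1/4; Ireneusz 1/10; Ludmila 1/10; Nadia 1/30; Urszula 1/30; Waclaw 1/30; Zofia 1/4

There is no surviving spouse, so the entire estate passes to Tadeusz's descendants per capita at each generation.
At generation 1 (Agnieszka, Zofia, Stanislawa, Grzegorz) there are 4 shares of (1)/4 = 1/4 each.
Living: Zofia and Grzegorz — each takes 1/4.
Deceased: Agnieszka and Stanislawa. Their combined 1/2 is pooled and carried to generation 2.
At generation 2 (Mieczyslaw, Franciszka, Ireneusz, Czeslaw, Ludmila) there are 5 shares of (1/2)/5 = 1/10 each.
Living: Franciszka, Ireneusz, Czeslaw, and Ludmila — each takes 1/10.
Deceased: Mieczyslaw. That 1/10 share is carried to generation 3.
At generation 3 (Nadia, Waclaw, Urszula) there are 3 shares of (1/10)/3 = 1/30 each.
Living: Nadia, Waclaw, and Urszula — each takes 1/30.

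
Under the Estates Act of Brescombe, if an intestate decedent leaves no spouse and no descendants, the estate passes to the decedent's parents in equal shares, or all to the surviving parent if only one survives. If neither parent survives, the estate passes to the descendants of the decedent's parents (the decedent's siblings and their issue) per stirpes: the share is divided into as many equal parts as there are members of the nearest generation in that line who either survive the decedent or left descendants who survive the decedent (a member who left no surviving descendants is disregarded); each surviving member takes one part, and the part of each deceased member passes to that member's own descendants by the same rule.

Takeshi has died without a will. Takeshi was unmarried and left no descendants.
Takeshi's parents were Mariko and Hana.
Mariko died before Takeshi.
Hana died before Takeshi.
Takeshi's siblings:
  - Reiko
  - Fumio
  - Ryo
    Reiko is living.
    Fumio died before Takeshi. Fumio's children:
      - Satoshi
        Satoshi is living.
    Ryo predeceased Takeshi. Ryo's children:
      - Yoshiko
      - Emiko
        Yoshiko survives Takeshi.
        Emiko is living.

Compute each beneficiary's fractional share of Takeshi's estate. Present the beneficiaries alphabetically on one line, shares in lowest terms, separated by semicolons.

Emiko 1/6; Reiko 1/3; Satoshi 1/3; Yoshiko 1/6

Neither parent survives and there are no descendants, so the estate passes to Takeshi's siblings and their issue per stirpes.
The estate is divided into 3 equal shares of 1/3 among Reiko, Fumio, Ryo.
Reiko is living and takes 1/3.
Fumio predeceased; the 1/3 allotted to Fumio's branch passes to Fumio's issue by representation.
Satoshi is the sole taker at this level and receives the full 1/3.
Ryo predeceased; the 1/3 allotted to Ryo's branch passes to Ryo's issue by representation.
The 1/3 is divided into 2 equal shares of 1/6 among Yoshiko, Emiko.
Yoshiko is living and takes 1/6.
Emiko is living and takes 1/6.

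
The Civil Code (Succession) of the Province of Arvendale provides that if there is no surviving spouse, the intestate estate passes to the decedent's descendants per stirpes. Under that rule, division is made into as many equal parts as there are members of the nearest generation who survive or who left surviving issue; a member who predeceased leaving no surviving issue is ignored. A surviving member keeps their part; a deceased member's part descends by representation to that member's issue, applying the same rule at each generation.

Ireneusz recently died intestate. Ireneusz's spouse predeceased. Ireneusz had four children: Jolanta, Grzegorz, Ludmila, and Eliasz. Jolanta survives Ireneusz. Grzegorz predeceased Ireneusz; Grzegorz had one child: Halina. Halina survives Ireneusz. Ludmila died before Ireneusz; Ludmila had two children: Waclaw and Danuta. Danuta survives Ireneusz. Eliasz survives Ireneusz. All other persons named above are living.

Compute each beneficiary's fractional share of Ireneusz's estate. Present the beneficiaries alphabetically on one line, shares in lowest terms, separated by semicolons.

Danuta 1/8; Eliasz 1/4; Halina 1/4; Jolanta 1/4; Waclaw 1/8

There is no surviving spouse, so the entire estate passes to Ireneusz's descendants per stirpes.
The estate is divided into 4 equal shares of 1/4 among Jolanta, Grzegorz, Ludmila, Eliasz.
Jolanta is living and takes 1/4.
Grzegorz predeceased; the 1/4 allotted to Grzegorz's branch passes to Grzegorz's issue by representation.
Halina is the sole taker at this level and receives the full 1/4.
Ludmila predeceased; the 1/4 allotted to Ludmila's branch passes to Ludmila's issue by representation.
The 1/4 is divided into 2 equal shares of 1/8 among Waclaw, Danuta.
Waclaw is living and takes 1/8.
Danuta is living and takes 1/8.
Eliasz is living and takes 1/4.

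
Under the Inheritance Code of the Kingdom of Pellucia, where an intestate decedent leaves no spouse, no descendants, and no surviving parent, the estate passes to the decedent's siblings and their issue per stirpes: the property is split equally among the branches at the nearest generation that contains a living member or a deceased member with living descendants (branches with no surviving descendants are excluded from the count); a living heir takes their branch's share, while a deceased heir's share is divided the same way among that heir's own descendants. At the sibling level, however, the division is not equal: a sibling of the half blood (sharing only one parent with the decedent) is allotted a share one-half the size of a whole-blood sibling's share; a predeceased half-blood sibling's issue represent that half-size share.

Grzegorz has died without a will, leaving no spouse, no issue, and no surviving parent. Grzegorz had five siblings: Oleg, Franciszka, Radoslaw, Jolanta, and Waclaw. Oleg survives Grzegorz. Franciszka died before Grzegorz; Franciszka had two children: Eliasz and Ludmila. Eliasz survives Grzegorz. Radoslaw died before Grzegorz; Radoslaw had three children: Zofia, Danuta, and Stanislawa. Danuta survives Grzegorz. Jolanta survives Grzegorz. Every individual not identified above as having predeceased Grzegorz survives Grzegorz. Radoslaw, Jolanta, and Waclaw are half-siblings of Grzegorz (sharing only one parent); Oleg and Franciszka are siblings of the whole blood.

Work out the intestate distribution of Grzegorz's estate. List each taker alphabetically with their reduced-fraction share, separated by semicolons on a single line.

Danuta 1/21; Eliasz 1/7; Jolanta 1/7; Ludmila 1/7; Oleg 2/7; Stanislawa 1/21; Waclaw 1/7; Zofia 1/21

No spouse, descendants, or parent survives, so the estate passes to Grzegorz's siblings per stirpes.
Half-blood siblings count for one-half the weight of whole-blood siblings at the initial division.
Dividing 1 in proportion to weights (total weight 7/2): Oleg (weight 1) → 2/7; Franciszka (weight 1) → 2/7; Radoslaw (weight 1/2) → 1/7; Jolanta (weight 1/2) → 1/7; Waclaw (weight 1/2) → 1/7.
Oleg is living and takes 2/7.
Franciszka predeceased; the 2/7 allotted to Franciszka's branch passes to Franciszka's issue by representation.
The 2/7 is divided into 2 equal shares of 1/7 among Eliasz, Ludmila.
Eliasz is living and takes 1/7.
Ludmila is living and takes 1/7.
Radoslaw predeceased; the 1/7 allotted to Radoslaw's branch passes to Radoslaw's issue by representation.
The 1/7 is divided into 3 equal shares of 1/21 among Zofia, Danuta, Stanislawa.
Zofia is living and takes 1/21.
Danuta is living and takes 1/21.
Stanislawa is living and takes 1/21.
Jolanta is living and takes 1/7.
Waclaw is living and takes 1/7.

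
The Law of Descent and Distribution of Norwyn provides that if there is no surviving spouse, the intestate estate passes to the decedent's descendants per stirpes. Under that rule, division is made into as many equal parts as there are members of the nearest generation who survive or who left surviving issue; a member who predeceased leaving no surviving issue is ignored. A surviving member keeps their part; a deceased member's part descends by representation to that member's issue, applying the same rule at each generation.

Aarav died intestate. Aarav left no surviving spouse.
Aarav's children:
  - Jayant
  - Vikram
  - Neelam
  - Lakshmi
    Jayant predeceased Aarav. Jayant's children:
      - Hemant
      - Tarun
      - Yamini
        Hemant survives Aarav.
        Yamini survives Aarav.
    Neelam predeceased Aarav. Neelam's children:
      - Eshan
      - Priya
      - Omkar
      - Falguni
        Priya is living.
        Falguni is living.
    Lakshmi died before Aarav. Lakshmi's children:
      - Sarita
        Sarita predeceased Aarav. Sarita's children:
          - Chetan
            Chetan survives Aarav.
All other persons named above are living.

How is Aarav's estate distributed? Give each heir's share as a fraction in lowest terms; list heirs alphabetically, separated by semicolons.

There is no surviving spouse, so the entire estate passes to Aarav's descendants per stirpes.
The estate is divided into 4 equal shares of 1/4 among Jayant, Vikram, Neelam, Lakshmi.
Jayant predeceased; the 1/4 allotted to Jayant's branch passes to Jayant's issue by representation.
The 1/4 is divided into 3 equal shares of 1/12 among Hemant, Tarun, Yamini.
Hemant is living and takes 1/12.
Tarun is living and takes 1/12.
Yamini is living and takes 1/12.
Vikram is living and takes 1/4.
Neelam predeceased; the 1/4 allotted to Neelam's branch passes to Neelam's issue by representation.
The 1/4 is divided into 4 equal shares of 1/16 among Eshan, Priya, Omkar, Falguni.
Eshan is living and takes 1/16.
Priya is living and takes 1/16.
Omkar is living and takes 1/16.
Falguni is living and takes 1/16.
Lakshmi predeceased; the 1/4 allotted to Lakshmi's branch passes to Lakshmi's issue by representation.
Sarita's line is the sole branch at this level, so the full 1/4 passes to Sarita's issue by representation.
Chetan is the sole taker at this level and receives the full 1/4.

Chetan 1/4; Eshan 1/16; Falguni 1/16; Hemant 1/12; Omkar 1/16; Priya 1/16; Tarun 1/12; Vikram 1/4; Yamini 1/12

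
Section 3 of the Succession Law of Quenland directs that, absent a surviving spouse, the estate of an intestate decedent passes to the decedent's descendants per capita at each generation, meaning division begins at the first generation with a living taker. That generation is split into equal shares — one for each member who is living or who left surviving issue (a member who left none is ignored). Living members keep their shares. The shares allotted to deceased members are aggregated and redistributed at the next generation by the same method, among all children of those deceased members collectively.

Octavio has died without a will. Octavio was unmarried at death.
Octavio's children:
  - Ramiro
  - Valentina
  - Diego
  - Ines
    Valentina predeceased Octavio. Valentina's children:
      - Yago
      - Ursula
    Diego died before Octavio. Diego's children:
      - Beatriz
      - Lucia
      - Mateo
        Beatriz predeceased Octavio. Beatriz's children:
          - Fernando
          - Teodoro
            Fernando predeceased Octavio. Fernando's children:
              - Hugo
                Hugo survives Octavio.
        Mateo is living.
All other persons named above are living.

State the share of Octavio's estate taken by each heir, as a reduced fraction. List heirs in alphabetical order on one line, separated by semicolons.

Hugo 1/20; Ines 1/4; Lucia 1/10; Mateo 1/10; Ramiro 1/4; Teodoro 1/20; Ursula 1/10; Yago 1/10

There is no surviving spouse, so the entire estate passes to Octavio's descendants per capita at each generation.
At generation 1 (Ramiro, Valentina, Diego, Ines) there are 4 shares of (1)/4 = 1/4 each.
Living: Ramiro and Ines — each takes 1/4.
Deceased: Valentina and Diego. Their combined 1/2 is pooled and carried to generation 2.
At generation 2 (Yago, Ursula, Beatriz, Lucia, Mateo) there are 5 shares of (1/2)/5 = 1/10 each.
Living: Yago, Ursula, Lucia, and Mateo — each takes 1/10.
Deceased: Beatriz. That 1/10 share is carried to generation 3.
At generation 3 (Fernando, Teodoro) there are 2 shares of (1/10)/2 = 1/20 each.
Living: Teodoro — each takes 1/20.
Deceased: Fernando. That 1/20 share is carried to generation 4.
At generation 4 (Hugo) there are 1 shares of (1/20)/1 = 1/20 each.
Living: Hugo — each takes 1/20.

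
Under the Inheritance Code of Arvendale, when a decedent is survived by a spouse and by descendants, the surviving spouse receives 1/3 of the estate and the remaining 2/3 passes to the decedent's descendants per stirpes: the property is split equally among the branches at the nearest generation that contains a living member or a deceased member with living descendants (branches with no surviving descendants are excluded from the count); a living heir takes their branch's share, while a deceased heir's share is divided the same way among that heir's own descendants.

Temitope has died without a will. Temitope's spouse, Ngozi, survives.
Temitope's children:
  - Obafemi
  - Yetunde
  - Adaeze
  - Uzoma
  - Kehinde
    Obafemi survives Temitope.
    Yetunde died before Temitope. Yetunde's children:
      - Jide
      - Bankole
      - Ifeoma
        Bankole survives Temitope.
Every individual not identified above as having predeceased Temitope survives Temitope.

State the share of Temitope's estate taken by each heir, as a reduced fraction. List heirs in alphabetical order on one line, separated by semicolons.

Adaeze 2/15; Bankole 2/45; Ifeoma 2/45; Jide 2/45; Kehinde 2/15; Ngozi 1/3; Obafemi 2/15; Uzoma 2/15

Ngozi, as surviving spouse, takes 1/3.
The remaining 2/3 passes to Temitope's descendants per stirpes.
The 2/3 is divided into 5 equal shares of 2/15 among Obafemi, Yetunde, Adaeze, Uzoma, Kehinde.
Obafemi is living and takes 2/15.
Yetunde predeceased; the 2/15 allotted to Yetunde's branch passes to Yetunde's issue by representation.
The 2/15 is divided into 3 equal shares of 2/45 among Jide, Bankole, Ifeoma.
Jide is living and takes 2/45.
Bankole is living and takes 2/45.
Ifeoma is living and takes 2/45.
Adaeze is living and takes 2/15.
Uzoma is living and takes 2/15.
Kehinde is living and takes 2/15.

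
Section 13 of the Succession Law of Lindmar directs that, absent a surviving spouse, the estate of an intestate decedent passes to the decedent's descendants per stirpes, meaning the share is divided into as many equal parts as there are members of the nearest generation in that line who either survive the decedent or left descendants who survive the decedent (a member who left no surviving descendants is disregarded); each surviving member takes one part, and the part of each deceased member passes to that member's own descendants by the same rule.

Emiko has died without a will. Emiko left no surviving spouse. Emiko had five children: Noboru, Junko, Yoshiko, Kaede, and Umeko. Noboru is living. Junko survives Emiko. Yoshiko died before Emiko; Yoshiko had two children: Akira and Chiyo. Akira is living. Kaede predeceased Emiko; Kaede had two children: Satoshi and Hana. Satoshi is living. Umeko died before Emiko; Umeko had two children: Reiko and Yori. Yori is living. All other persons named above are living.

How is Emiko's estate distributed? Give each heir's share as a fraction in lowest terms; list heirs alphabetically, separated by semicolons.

Akira 1/10; Chiyo 1/10; Hana 1/10; Junko 1/5; Noboru 1/5; Reiko 1/10; Satoshi 1/10; Yori 1/10

There is no surviving spouse, so the entire estate passes to Emiko's descendants per stirpes.
The estate is divided into 5 equal shares of 1/5 among Noboru, Junko, Yoshiko, Kaede, Umeko.
Noboru is living and takes 1/5.
Junko is living and takes 1/5.
Yoshiko predeceased; the 1/5 allotted to Yoshiko's branch passes to Yoshiko's issue by representation.
The 1/5 is divided into 2 equal shares of 1/10 among Akira, Chiyo.
Akira is living and takes 1/10.
Chiyo is living and takes 1/10.
Kaede predeceased; the 1/5 allotted to Kaede's branch passes to Kaede's issue by representation.
The 1/5 is divided into 2 equal shares of 1/10 among Satoshi, Hana.
Satoshi is living and takes 1/10.
Hana is living and takes 1/10.
Umeko predeceased; the 1/5 allotted to Umeko's branch passes to Umeko's issue by representation.
The 1/5 is divided into 2 equal shares of 1/10 among Reiko, Yori.
Reiko is living and takes 1/10.
Yori is living and takes 1/10.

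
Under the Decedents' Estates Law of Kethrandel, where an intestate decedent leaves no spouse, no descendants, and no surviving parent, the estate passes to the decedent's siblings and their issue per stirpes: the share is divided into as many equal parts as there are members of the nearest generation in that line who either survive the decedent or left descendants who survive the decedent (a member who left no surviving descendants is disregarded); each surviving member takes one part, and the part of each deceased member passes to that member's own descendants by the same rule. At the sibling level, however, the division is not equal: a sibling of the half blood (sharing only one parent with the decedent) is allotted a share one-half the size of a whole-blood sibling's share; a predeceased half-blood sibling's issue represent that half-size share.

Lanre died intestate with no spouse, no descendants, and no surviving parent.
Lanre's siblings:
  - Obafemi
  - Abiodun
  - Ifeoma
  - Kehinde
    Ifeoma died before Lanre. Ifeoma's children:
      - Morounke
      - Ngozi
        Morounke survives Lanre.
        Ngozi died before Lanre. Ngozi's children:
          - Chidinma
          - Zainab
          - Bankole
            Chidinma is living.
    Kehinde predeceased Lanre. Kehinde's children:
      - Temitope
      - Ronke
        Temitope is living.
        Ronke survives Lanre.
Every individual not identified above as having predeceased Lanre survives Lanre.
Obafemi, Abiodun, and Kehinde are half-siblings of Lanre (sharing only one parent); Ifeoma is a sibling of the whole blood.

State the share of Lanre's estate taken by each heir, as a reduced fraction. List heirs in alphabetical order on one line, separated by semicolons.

Abiodun 1/5; Bankole 1/15; Chidinma 1/15; Morounke 1/5; Obafemi 1/5; Ronke 1/10; Temitope 1/10; Zainab 1/15

No spouse, descendants, or parent survives, so the estate passes to Lanre's siblings per stirpes.
Half-blood siblings count for one-half the weight of whole-blood siblings at the initial division.
Dividing 1 in proportion to weights (total weight 5/2): Obafemi (weight 1/2) → 1/5; Abiodun (weight 1/2) → 1/5; Ifeoma (weight 1) → 2/5; Kehinde (weight 1/2) → 1/5.
Obafemi is living and takes 1/5.
Abiodun is living and takes 1/5.
Ifeoma predeceased; the 2/5 allotted to Ifeoma's branch passes to Ifeoma's issue by representation.
The 2/5 is divided into 2 equal shares of 1/5 among Morounke, Ngozi.
Morounke is living and takes 1/5.
Ngozi predeceased; the 1/5 allotted to Ngozi's branch passes to Ngozi's issue by representation.
The 1/5 is divided into 3 equal shares of 1/15 among Chidinma, Zainab, Bankole.
Chidinma is living and takes 1/15.
Zainab is living and takes 1/15.
Bankole is living and takes 1/15.
Kehinde predeceased; the 1/5 allotted to Kehinde's branch passes to Kehinde's issue by representation.
The 1/5 is divided into 2 equal shares of 1/10 among Temitope, Ronke.
Temitope is living and takes 1/10.
Ronke is living and takes 1/10.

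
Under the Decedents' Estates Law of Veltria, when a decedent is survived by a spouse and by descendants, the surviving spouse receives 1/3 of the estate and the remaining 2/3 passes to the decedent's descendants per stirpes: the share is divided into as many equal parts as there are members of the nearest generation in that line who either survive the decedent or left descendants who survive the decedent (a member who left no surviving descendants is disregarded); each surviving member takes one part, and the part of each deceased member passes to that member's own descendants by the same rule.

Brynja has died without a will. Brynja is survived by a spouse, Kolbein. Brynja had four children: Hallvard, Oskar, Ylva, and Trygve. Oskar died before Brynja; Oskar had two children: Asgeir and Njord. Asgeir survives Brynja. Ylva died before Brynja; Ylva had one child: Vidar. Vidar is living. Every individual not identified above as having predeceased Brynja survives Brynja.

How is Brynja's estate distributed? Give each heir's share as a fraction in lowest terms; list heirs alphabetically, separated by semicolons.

Asgeir 1/12; Hallvard 1/6; Kolbein 1/3; Njord 1/12; Trygve 1/6; Vidar 1/6

Kolbein, as surviving spouse, takes 1/3.
The remaining 2/3 passes to Brynja's descendants per stirpes.
The 2/3 is divided into 4 equal shares of 1/6 among Hallvard, Oskar, Ylva, Trygve.
Hallvard is living and takes 1/6.
Oskar predeceased; the 1/6 allotted to Oskar's branch passes to Oskar's issue by representation.
The 1/6 is divided into 2 equal shares of 1/12 among Asgeir, Njord.
Asgeir is living and takes 1/12.
Njord is living and takes 1/12.
Ylva predeceased; the 1/6 allotted to Ylva's branch passes to Ylva's issue by representation.
Vidar is the sole taker at this level and receives the full 1/6.
Trygve is living and takes 1/6.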